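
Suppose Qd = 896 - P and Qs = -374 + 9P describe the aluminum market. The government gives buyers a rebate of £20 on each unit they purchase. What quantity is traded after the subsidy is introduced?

Q' = 787

Pre-subsidy: 896 - P = -374 + 9P gives P* = 127, Q* = 769.
With the rebate, buyers effectively pay Pb = Ps − 20, where Ps is the price sellers receive.
Demand in terms of Ps becomes Qd = 896 − 1(Ps − 20) = 916 - Ps. Setting this equal to supply: 916 - Ps = -374 + 9Ps, so Ps = 129.
Buyers pay Pb = 129 − 20 = 109; Q' = -374 + 9·129 = 787.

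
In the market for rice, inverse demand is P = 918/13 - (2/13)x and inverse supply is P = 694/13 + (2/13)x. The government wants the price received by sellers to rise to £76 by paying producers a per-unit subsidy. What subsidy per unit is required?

Required subsidy s = £28 per unit

At a seller price of 76, quantity supplied is -347 + 6.5·76 = 147.
Buyers absorb 147 only when they pay Pb = 918/13 − (2/13)·147 = 48.
s = Ps − Pb = 76 − 48 = 28.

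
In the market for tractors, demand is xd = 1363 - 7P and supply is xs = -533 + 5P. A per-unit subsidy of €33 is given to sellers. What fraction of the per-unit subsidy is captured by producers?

Pre-subsidy: 1363 - 7P = -533 + 5P gives P* = 158, x* = 257.
With the subsidy, sellers receive Ps = Pb + 33 for each unit, where Pb is the price buyers pay.
Supply in terms of Pb becomes xs = -533 + 5(Pb + 33) = -368 + 5Pb. Setting this equal to demand: 1363 - 7Pb = -368 + 5Pb, so Pb = 144.25.
Sellers receive Ps = 144.25 + 33 = 177.25; x' = 1363 − 7·144.25 = 353.25.
Buyers' price falls by P* − Pb = 158 − 144.25 = 13.75; sellers' price rises by Ps − P* = 177.25 − 158 = 19.25.
So producers capture 19.25/33 = 7/12 of each unit of subsidy.

Producer share = 7/12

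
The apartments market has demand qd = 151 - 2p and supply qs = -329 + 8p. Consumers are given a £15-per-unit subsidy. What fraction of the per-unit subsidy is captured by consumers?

Pre-subsidy: 151 - 2p = -329 + 8p gives p* = 48, q* = 55.
With the rebate, buyers effectively pay pb = ps − 15, where ps is the price sellers receive.
Demand in terms of ps becomes qd = 151 − 2(ps − 15) = 181 - 2ps. Setting this equal to supply: 181 - 2ps = -329 + 8ps, so ps = 51.
Buyers pay pb = 51 − 15 = 36; q' = -329 + 8·51 = 79.
Buyers' price falls by p* − pb = 48 − 36 = 12; sellers' price rises by ps − p* = 51 − 48 = 3.
So consumers capture 12/15 = 0.8 of each unit of subsidy.

Consumer share = 0.8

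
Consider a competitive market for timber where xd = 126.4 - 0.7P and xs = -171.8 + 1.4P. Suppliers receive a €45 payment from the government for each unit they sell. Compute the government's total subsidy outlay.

Pre-subsidy: 126.4 - 0.7P = -171.8 + 1.4P gives P* = 142, x* = 27.
With the subsidy, sellers receive Ps = Pb + 45 for each unit, where Pb is the price buyers pay.
Supply in terms of Pb becomes xs = -171.8 + 1.4(Pb + 45) = -108.8 + 1.4Pb. Setting this equal to demand: 126.4 - 0.7Pb = -108.8 + 1.4Pb, so Pb = 112.
Sellers receive Ps = 112 + 45 = 157; x' = 126.4 − 0.7·112 = 48.
Government outlay = subsidy × quantity = 45 × 48 = 2160.

Government cost = €2160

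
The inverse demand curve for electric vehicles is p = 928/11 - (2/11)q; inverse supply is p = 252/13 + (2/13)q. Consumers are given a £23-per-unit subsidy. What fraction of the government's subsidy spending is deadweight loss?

Pre-subsidy: 928/11 - (2/11)q = 252/13 + (2/13)q gives q* = 2323/12 and p* = 295/6.
With the rebate, buyers effectively pay pb = ps − 23, where ps is the price sellers receive.
On the curves, pb = 928/11 - (2/11)q and ps = 252/13 + (2/13)q; the wedge ps − pb = 23 gives 252/13 + (2/13)q − (928/11 - (2/11)q) = 23, so q' = 12581/48.
Then pb = 928/11 − (2/11)·(12581/48) = 881/24 and ps = 252/13 + (2/13)·(12581/48) = 1433/24.
ΔCS = ½(2323/12 + 12581/48)(295/6 − 881/24) = 2180009/768; ΔPS = ½(2323/12 + 12581/48)(1433/24 − 295/6) = 1844623/768.
Government spending = 23 × 12581/48 = 289363/48.
DWL = ½ × 23 × (12581/48 − 2323/12) = 75647/96; fraction = (75647/96) / (289363/48) = 143/1094.

DWL / government spending = 143/1094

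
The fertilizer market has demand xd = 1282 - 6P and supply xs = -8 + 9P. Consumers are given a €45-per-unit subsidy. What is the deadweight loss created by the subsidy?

Deadweight loss = €3645

Pre-subsidy: 1282 - 6P = -8 + 9P gives P* = 86, x* = 766.
With the rebate, buyers effectively pay Pb = Ps − 45, where Ps is the price sellers receive.
Demand in terms of Ps becomes xd = 1282 − 6(Ps − 45) = 1552 - 6Ps. Setting this equal to supply: 1552 - 6Ps = -8 + 9Ps, so Ps = 104.
Buyers pay Pb = 104 − 45 = 59; x' = -8 + 9·104 = 928.
The subsidy expands output by 928 − 766 = 162 past the efficient level; on those units the gap between marginal cost and willingness to pay runs from 0 up to 45.
DWL = ½ × 45 × 162 = 3645.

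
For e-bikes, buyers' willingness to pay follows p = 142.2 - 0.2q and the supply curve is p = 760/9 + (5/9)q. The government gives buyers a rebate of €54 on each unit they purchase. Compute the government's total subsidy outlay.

Government cost = 135783/17

Pre-subsidy: 142.2 - 0.2q = 760/9 + (5/9)q gives q* = 2599/34 and p* = 4315/34.
With the rebate, buyers effectively pay pb = ps − 54, where ps is the price sellers receive.
On the curves, pb = 142.2 - 0.2q and ps = 760/9 + (5/9)q; the wedge ps − pb = 54 gives 760/9 + (5/9)q − (142.2 - 0.2q) = 54, so q' = 5029/34.
Then pb = 142.2 − 0.2·(5029/34) = 3829/34 and ps = 760/9 + (5/9)·(5029/34) = 5665/34.
Government outlay = subsidy × quantity = 54 × 5029/34 = 135783/17.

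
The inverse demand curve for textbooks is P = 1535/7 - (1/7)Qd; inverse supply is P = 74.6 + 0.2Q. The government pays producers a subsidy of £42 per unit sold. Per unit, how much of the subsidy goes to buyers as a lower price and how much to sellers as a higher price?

Buyers gain £17.5 per unit; sellers gain £24.5 per unit

Pre-subsidy: 1535/7 - (1/7)Q = 74.6 + 0.2Q gives Q* = 422 and P* = 159.
With the subsidy, sellers receive Ps = Pb + 42 for each unit, where Pb is the price buyers pay.
On the curves, Pb = 1535/7 - (1/7)Q and Ps = 74.6 + 0.2Q; the wedge Ps − Pb = 42 gives 74.6 + 0.2Q − (1535/7 - (1/7)Q) = 42, so Q' = 544.5.
Then Pb = 1535/7 − (1/7)·544.5 = 141.5 and Ps = 74.6 + 0.2·544.5 = 183.5.
Buyers' price falls by P* − Pb = 159 − 141.5 = 17.5; sellers' price rises by Ps − P* = 183.5 − 159 = 24.5.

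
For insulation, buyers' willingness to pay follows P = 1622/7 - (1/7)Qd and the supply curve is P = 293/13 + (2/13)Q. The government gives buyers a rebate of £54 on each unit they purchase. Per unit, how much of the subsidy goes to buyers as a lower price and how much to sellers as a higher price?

Pre-subsidy: 1622/7 - (1/7)Q = 293/13 + (2/13)Q gives Q* = 705 and P* = 131.
With the rebate, buyers effectively pay Pb = Ps − 54, where Ps is the price sellers receive.
On the curves, Pb = 1622/7 - (1/7)Q and Ps = 293/13 + (2/13)Q; the wedge Ps − Pb = 54 gives 293/13 + (2/13)Q − (1622/7 - (1/7)Q) = 54, so Q' = 887.
Then Pb = 1622/7 − (1/7)·887 = 105 and Ps = 293/13 + (2/13)·887 = 159.
Buyers' price falls by P* − Pb = 131 − 105 = 26; sellers' price rises by Ps − P* = 159 − 131 = 28.

Buyers gain £26 per unit; sellers gain £28 per unit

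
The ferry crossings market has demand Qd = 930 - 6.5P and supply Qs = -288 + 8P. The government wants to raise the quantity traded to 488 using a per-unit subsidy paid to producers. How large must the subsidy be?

At Q = 488, invert demand for the buyer price: Pb = (930 − 488)/6.5 = 68; invert supply for the seller price: Ps = (488 − (-288))/8 = 97.
The subsidy must fill the gap: s = Ps − Pb = 97 − 68 = 29.

Required subsidy s = 29 per unit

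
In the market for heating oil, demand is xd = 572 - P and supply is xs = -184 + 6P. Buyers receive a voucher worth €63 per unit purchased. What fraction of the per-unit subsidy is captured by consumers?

Pre-subsidy: 572 - P = -184 + 6P gives P* = 108, x* = 464.
With the rebate, buyers effectively pay Pb = Ps − 63, where Ps is the price sellers receive.
Demand in terms of Ps becomes xd = 572 − 1(Ps − 63) = 635 - Ps. Setting this equal to supply: 635 - Ps = -184 + 6Ps, so Ps = 117.
Buyers pay Pb = 117 − 63 = 54; x' = -184 + 6·117 = 518.
Buyers' price falls by P* − Pb = 108 − 54 = 54; sellers' price rises by Ps − P* = 117 − 108 = 9.
So consumers capture 54/63 = 6/7 of each unit of subsidy.

Consumer share = 6/7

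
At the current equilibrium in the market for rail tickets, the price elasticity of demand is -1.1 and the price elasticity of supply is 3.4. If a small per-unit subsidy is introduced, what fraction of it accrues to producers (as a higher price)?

For a small subsidy around the equilibrium, the benefit split depends on the relative slopes, which at a point are proportional to the elasticities.
Buyer share = εs/(εs + |εd|) = 3.4/(3.4 + 1.1) = 34/45; seller share = |εd|/(εs + |εd|) = 11/45.
So producers capture 11/45 of the subsidy.

Producer share = 11/45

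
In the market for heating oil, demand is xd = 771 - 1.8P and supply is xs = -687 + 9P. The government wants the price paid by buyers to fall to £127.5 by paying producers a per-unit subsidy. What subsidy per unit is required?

At a buyer price of 127.5, quantity demanded is 771 − 1.8·127.5 = 541.5.
Sellers supply 541.5 only when they receive Ps with -687 + 9·Ps = 541.5, i.e. Ps = 136.5.
s = Ps − Pb = 136.5 − 127.5 = 9.

Required subsidy s = £9 per unit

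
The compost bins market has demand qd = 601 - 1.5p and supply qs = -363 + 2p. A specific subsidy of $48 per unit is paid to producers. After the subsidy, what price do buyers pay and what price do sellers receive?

Pre-subsidy: 601 - 1.5p = -363 + 2p gives p* = 1928/7, q* = 1315/7.
With the subsidy, sellers receive ps = pb + 48 for each unit, where pb is the price buyers pay.
Supply in terms of pb becomes qs = -363 + 2(pb + 48) = -267 + 2pb. Setting this equal to demand: 601 - 1.5pb = -267 + 2pb, so pb = 248.
Sellers receive ps = 248 + 48 = 296; q' = 601 − 1.5·248 = 229.

Buyers pay $248; sellers receive $296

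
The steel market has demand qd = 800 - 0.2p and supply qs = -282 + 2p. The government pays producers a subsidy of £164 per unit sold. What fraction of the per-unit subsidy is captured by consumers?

Pre-subsidy: 800 - 0.2p = -282 + 2p gives p* = 5410/11, q* = 7718/11.
With the subsidy, sellers receive ps = pb + 164 for each unit, where pb is the price buyers pay.
Supply in terms of pb becomes qs = -282 + 2(pb + 164) = 46 + 2pb. Setting this equal to demand: 800 - 0.2pb = 46 + 2pb, so pb = 3770/11.
Sellers receive ps = 3770/11 + 164 = 5574/11; q' = 800 − 0.2·(3770/11) = 8046/11.
Buyers' price falls by p* − pb = 5410/11 − 3770/11 = 1640/11; sellers' price rises by ps − p* = 5574/11 − 5410/11 = 164/11.
So consumers capture (1640/11)/164 = 10/11 of each unit of subsidy.

Consumer share = 10/11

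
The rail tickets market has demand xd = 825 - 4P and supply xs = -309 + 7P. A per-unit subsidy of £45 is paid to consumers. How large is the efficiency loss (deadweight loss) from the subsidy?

Pre-subsidy: 825 - 4P = -309 + 7P gives P* = 1134/11, x* = 4539/11.
With the rebate, buyers effectively pay Pb = Ps − 45, where Ps is the price sellers receive.
Demand in terms of Ps becomes xd = 825 − 4(Ps − 45) = 1005 - 4Ps. Setting this equal to supply: 1005 - 4Ps = -309 + 7Ps, so Ps = 1314/11.
Buyers pay Pb = 1314/11 − 45 = 819/11; x' = -309 + 7·(1314/11) = 5799/11.
The subsidy expands output by 5799/11 − 4539/11 = 1260/11 past the efficient level; on those units the gap between marginal cost and willingness to pay runs from 0 up to 45.
DWL = ½ × 45 × 1260/11 = 28350/11.

Deadweight loss = 28350/11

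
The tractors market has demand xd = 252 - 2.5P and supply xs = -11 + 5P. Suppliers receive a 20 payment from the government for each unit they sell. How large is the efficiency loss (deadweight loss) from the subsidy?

Deadweight loss = 1000/3

Pre-subsidy: 252 - 2.5P = -11 + 5P gives P* = 526/15, x* = 493/3.
With the subsidy, sellers receive Ps = Pb + 20 for each unit, where Pb is the price buyers pay.
Supply in terms of Pb becomes xs = -11 + 5(Pb + 20) = 89 + 5Pb. Setting this equal to demand: 252 - 2.5Pb = 89 + 5Pb, so Pb = 326/15.
Sellers receive Ps = 326/15 + 20 = 626/15; x' = 252 − 2.5·(326/15) = 593/3.
The subsidy expands output by 593/3 − 493/3 = 100/3 past the efficient level; on those units the gap between marginal cost and willingness to pay runs from 0 up to 20.
DWL = ½ × 20 × 100/3 = 1000/3.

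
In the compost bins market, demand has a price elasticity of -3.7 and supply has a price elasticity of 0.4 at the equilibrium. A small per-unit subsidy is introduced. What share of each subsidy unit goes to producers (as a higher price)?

Producer share = 37/41

For a small subsidy around the equilibrium, the benefit split depends on the relative slopes, which at a point are proportional to the elasticities.
Buyer share = εs/(εs + |εd|) = 0.4/(0.4 + 3.7) = 4/41; seller share = |εd|/(εs + |εd|) = 37/41.
So producers capture 37/41 of the subsidy.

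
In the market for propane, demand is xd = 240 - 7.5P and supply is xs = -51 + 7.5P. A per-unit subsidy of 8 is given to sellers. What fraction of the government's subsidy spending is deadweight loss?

DWL / government spending = 10/83

Pre-subsidy: 240 - 7.5P = -51 + 7.5P gives P* = 19.4, x* = 94.5.
With the subsidy, sellers receive Ps = Pb + 8 for each unit, where Pb is the price buyers pay.
Supply in terms of Pb becomes xs = -51 + 7.5(Pb + 8) = 9 + 7.5Pb. Setting this equal to demand: 240 - 7.5Pb = 9 + 7.5Pb, so Pb = 15.4.
Sellers receive Ps = 15.4 + 8 = 23.4; x' = 240 − 7.5·15.4 = 124.5.
ΔCS = ½(94.5 + 124.5)(19.4 − 15.4) = 438; ΔPS = ½(94.5 + 124.5)(23.4 − 19.4) = 438.
Government spending = 8 × 124.5 = 996.
DWL = ½ × 8 × (124.5 − 94.5) = 120; fraction = 120 / 996 = 10/83.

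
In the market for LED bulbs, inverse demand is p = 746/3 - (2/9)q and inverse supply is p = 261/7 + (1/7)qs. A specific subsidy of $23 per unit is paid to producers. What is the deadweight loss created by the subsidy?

Deadweight loss = $724.5

Pre-subsidy: 746/3 - (2/9)q = 261/7 + (1/7)q gives q* = 579 and p* = 120.
With the subsidy, sellers receive ps = pb + 23 for each unit, where pb is the price buyers pay.
On the curves, pb = 746/3 - (2/9)q and ps = 261/7 + (1/7)q; the wedge ps − pb = 23 gives 261/7 + (1/7)q − (746/3 - (2/9)q) = 23, so q' = 642.
Then pb = 746/3 − (2/9)·642 = 106 and ps = 261/7 + (1/7)·642 = 129.
The subsidy expands output by 642 − 579 = 63 past the efficient level; on those units the gap between marginal cost and willingness to pay runs from 0 up to 23.
DWL = ½ × 23 × 63 = 724.5.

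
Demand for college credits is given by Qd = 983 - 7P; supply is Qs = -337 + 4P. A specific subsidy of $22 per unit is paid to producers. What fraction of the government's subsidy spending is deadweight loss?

DWL / government spending = 28/199

Pre-subsidy: 983 - 7P = -337 + 4P gives P* = 120, Q* = 143.
With the subsidy, sellers receive Ps = Pb + 22 for each unit, where Pb is the price buyers pay.
Supply in terms of Pb becomes Qs = -337 + 4(Pb + 22) = -249 + 4Pb. Setting this equal to demand: 983 - 7Pb = -249 + 4Pb, so Pb = 112.
Sellers receive Ps = 112 + 22 = 134; Q' = 983 − 7·112 = 199.
ΔCS = ½(143 + 199)(120 − 112) = 1368; ΔPS = ½(143 + 199)(134 − 120) = 2394.
Government spending = 22 × 199 = 4378.
DWL = ½ × 22 × (199 − 143) = 616; fraction = 616 / 4378 = 28/199.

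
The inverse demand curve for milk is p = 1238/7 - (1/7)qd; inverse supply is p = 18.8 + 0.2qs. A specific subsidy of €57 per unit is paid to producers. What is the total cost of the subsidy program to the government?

Government cost = €35753.25

Pre-subsidy: 1238/7 - (1/7)q = 18.8 + 0.2q gives q* = 461 and p* = 111.
With the subsidy, sellers receive ps = pb + 57 for each unit, where pb is the price buyers pay.
On the curves, pb = 1238/7 - (1/7)q and ps = 18.8 + 0.2q; the wedge ps − pb = 57 gives 18.8 + 0.2q − (1238/7 - (1/7)q) = 57, so q' = 627.25.
Then pb = 1238/7 − (1/7)·627.25 = 87.25 and ps = 18.8 + 0.2·627.25 = 144.25.
Government outlay = subsidy × quantity = 57 × 627.25 = 35753.25.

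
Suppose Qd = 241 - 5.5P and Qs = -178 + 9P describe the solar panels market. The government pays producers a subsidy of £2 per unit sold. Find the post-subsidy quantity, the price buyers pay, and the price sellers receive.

Pre-subsidy: 241 - 5.5P = -178 + 9P gives P* = 838/29, Q* = 2380/29.
With the subsidy, sellers receive Ps = Pb + 2 for each unit, where Pb is the price buyers pay.
Supply in terms of Pb becomes Qs = -178 + 9(Pb + 2) = -160 + 9Pb. Setting this equal to demand: 241 - 5.5Pb = -160 + 9Pb, so Pb = 802/29.
Sellers receive Ps = 802/29 + 2 = 860/29; Q' = 241 − 5.5·(802/29) = 2578/29.

Q' = 2578/29; buyers pay 802/29; sellers receive 860/29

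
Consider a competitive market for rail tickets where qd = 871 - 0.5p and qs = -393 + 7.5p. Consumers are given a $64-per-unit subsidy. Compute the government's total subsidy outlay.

Pre-subsidy: 871 - 0.5p = -393 + 7.5p gives p* = 158, q* = 792.
With the rebate, buyers effectively pay pb = ps − 64, where ps is the price sellers receive.
Demand in terms of ps becomes qd = 871 − 0.5(ps − 64) = 903 - 0.5ps. Setting this equal to supply: 903 - 0.5ps = -393 + 7.5ps, so ps = 162.
Buyers pay pb = 162 − 64 = 98; q' = -393 + 7.5·162 = 822.
Government outlay = subsidy × quantity = 64 × 822 = 52608.

Government cost = $52608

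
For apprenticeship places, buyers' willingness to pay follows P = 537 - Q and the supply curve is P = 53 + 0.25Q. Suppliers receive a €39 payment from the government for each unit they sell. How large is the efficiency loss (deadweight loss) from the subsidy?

Pre-subsidy: 537 - Q = 53 + 0.25Q gives Q* = 387.2 and P* = 149.8.
With the subsidy, sellers receive Ps = Pb + 39 for each unit, where Pb is the price buyers pay.
On the curves, Pb = 537 - Q and Ps = 53 + 0.25Q; the wedge Ps − Pb = 39 gives 53 + 0.25Q − (537 - Q) = 39, so Q' = 418.4.
Then Pb = 537 − 1·418.4 = 118.6 and Ps = 53 + 0.25·418.4 = 157.6.
The subsidy expands output by 418.4 − 387.2 = 31.2 past the efficient level; on those units the gap between marginal cost and willingness to pay runs from 0 up to 39.
DWL = ½ × 39 × 31.2 = 608.4.

Deadweight loss = €608.4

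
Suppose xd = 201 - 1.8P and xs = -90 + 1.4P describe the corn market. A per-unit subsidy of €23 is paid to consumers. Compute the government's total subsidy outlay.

Government cost = €1274.775

Pre-subsidy: 201 - 1.8P = -90 + 1.4P gives P* = 90.9375, x* = 37.3125.
With the rebate, buyers effectively pay Pb = Ps − 23, where Ps is the price sellers receive.
Demand in terms of Ps becomes xd = 201 − 1.8(Ps − 23) = 242.4 - 1.8Ps. Setting this equal to supply: 242.4 - 1.8Ps = -90 + 1.4Ps, so Ps = 103.875.
Buyers pay Pb = 103.875 − 23 = 80.875; x' = -90 + 1.4·103.875 = 55.425.
Government outlay = subsidy × quantity = 23 × 55.425 = 1274.775.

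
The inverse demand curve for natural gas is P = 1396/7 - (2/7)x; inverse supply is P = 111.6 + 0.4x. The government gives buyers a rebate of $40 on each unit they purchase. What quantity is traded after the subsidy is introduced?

Pre-subsidy: 1396/7 - (2/7)x = 111.6 + 0.4x gives x* = 1537/12 and P* = 977/6.
With the rebate, buyers effectively pay Pb = Ps − 40, where Ps is the price sellers receive.
On the curves, Pb = 1396/7 - (2/7)x and Ps = 111.6 + 0.4x; the wedge Ps − Pb = 40 gives 111.6 + 0.4x − (1396/7 - (2/7)x) = 40, so x' = 2237/12.
Then Pb = 1396/7 − (2/7)·(2237/12) = 877/6 and Ps = 111.6 + 0.4·(2237/12) = 1117/6.

x' = 2237/12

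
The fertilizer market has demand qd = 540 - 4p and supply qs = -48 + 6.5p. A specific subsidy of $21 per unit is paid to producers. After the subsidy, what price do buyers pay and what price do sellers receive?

Buyers pay $43; sellers receive $64

Pre-subsidy: 540 - 4p = -48 + 6.5p gives p* = 56, q* = 316.
With the subsidy, sellers receive ps = pb + 21 for each unit, where pb is the price buyers pay.
Supply in terms of pb becomes qs = -48 + 6.5(pb + 21) = 88.5 + 6.5pb. Setting this equal to demand: 540 - 4pb = 88.5 + 6.5pb, so pb = 43.
Sellers receive ps = 43 + 21 = 64; q' = 540 − 4·43 = 368.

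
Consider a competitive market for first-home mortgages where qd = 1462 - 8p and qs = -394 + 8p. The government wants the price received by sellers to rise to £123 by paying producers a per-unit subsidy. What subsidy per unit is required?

Required subsidy s = £14 per unit

At a seller price of 123, quantity supplied is -394 + 8·123 = 590.
Buyers absorb 590 only when they pay pb with 1462 − 8·pb = 590, i.e. pb = 109.
s = ps − pb = 123 − 109 = 14.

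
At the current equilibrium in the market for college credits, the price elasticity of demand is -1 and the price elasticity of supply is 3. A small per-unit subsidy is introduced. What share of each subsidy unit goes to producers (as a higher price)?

Producer share = 0.25

For a small subsidy around the equilibrium, the benefit split depends on the relative slopes, which at a point are proportional to the elasticities.
Buyer share = εs/(εs + |εd|) = 3/(3 + 1) = 0.75; seller share = |εd|/(εs + |εd|) = 0.25.
So producers capture 0.25 of the subsidy.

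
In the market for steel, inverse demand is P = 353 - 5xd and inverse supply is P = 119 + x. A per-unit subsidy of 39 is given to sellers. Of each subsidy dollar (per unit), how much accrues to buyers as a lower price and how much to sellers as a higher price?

Pre-subsidy: 353 - 5x = 119 + x gives x* = 39 and P* = 158.
With the subsidy, sellers receive Ps = Pb + 39 for each unit, where Pb is the price buyers pay.
On the curves, Pb = 353 - 5x and Ps = 119 + x; the wedge Ps − Pb = 39 gives 119 + x − (353 - 5x) = 39, so x' = 45.5.
Then Pb = 353 − 5·45.5 = 125.5 and Ps = 119 + 1·45.5 = 164.5.
Buyers' price falls by P* − Pb = 158 − 125.5 = 32.5; sellers' price rises by Ps − P* = 164.5 − 158 = 6.5.

Buyers gain 32.5 per unit; sellers gain 6.5 per unit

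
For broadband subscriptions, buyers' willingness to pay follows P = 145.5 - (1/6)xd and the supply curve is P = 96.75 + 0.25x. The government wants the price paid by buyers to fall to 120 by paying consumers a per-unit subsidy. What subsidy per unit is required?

Required subsidy s = 15 per unit

At a buyer price of 120, quantity demanded is 873 − 6·120 = 153.
Sellers supply 153 only when they receive Ps = 96.75 + 0.25·153 = 135.
s = Ps − Pb = 135 − 120 = 15.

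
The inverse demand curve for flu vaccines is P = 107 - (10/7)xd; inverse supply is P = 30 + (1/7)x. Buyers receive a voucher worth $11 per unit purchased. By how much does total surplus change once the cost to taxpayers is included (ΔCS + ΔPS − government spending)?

Pre-subsidy: 107 - (10/7)x = 30 + (1/7)x gives x* = 49 and P* = 37.
With the rebate, buyers effectively pay Pb = Ps − 11, where Ps is the price sellers receive.
On the curves, Pb = 107 - (10/7)x and Ps = 30 + (1/7)x; the wedge Ps − Pb = 11 gives 30 + (1/7)x − (107 - (10/7)x) = 11, so x' = 56.
Then Pb = 107 − (10/7)·56 = 27 and Ps = 30 + (1/7)·56 = 38.
ΔCS = ½(49 + 56)(37 − 27) = 525; ΔPS = ½(49 + 56)(38 − 37) = 52.5.
Government spending = 11 × 56 = 616.
Net change = 525 + 52.5 − 616 = -38.5. The loss equals the DWL triangle ½·11·7.

Net change in total surplus = -$38.5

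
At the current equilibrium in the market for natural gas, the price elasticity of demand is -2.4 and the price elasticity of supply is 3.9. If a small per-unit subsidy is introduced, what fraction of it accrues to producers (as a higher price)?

Producer share = 8/21

For a small subsidy around the equilibrium, the benefit split depends on the relative slopes, which at a point are proportional to the elasticities.
Buyer share = εs/(εs + |εd|) = 3.9/(3.9 + 2.4) = 13/21; seller share = |εd|/(εs + |εd|) = 8/21.
So producers capture 8/21 of the subsidy.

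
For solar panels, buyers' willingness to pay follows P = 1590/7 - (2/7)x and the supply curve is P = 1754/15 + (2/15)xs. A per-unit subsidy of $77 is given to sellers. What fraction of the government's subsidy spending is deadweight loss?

DWL / government spending = 735/3574

Pre-subsidy: 1590/7 - (2/7)x = 1754/15 + (2/15)x gives x* = 263 and P* = 152.
With the subsidy, sellers receive Ps = Pb + 77 for each unit, where Pb is the price buyers pay.
On the curves, Pb = 1590/7 - (2/7)x and Ps = 1754/15 + (2/15)x; the wedge Ps − Pb = 77 gives 1754/15 + (2/15)x − (1590/7 - (2/7)x) = 77, so x' = 446.75.
Then Pb = 1590/7 − (2/7)·446.75 = 99.5 and Ps = 1754/15 + (2/15)·446.75 = 176.5.
ΔCS = ½(263 + 446.75)(152 − 99.5) = 18630.9375; ΔPS = ½(263 + 446.75)(176.5 − 152) = 8694.4375.
Government spending = 77 × 446.75 = 34399.75.
DWL = ½ × 77 × (446.75 − 263) = 7074.375; fraction = 7074.375 / 34399.75 = 735/3574.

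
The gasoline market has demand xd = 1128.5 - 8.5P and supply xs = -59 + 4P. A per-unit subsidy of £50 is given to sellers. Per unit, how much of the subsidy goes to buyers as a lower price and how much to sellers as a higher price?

Buyers gain £16 per unit; sellers gain £34 per unit

Pre-subsidy: 1128.5 - 8.5P = -59 + 4P gives P* = 95, x* = 321.
With the subsidy, sellers receive Ps = Pb + 50 for each unit, where Pb is the price buyers pay.
Supply in terms of Pb becomes xs = -59 + 4(Pb + 50) = 141 + 4Pb. Setting this equal to demand: 1128.5 - 8.5Pb = 141 + 4Pb, so Pb = 79.
Sellers receive Ps = 79 + 50 = 129; x' = 1128.5 − 8.5·79 = 457.
Buyers' price falls by P* − Pb = 95 − 79 = 16; sellers' price rises by Ps − P* = 129 − 95 = 34.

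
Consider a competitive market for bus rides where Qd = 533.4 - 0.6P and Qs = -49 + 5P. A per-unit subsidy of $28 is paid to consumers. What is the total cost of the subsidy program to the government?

Pre-subsidy: 533.4 - 0.6P = -49 + 5P gives P* = 104, Q* = 471.
With the rebate, buyers effectively pay Pb = Ps − 28, where Ps is the price sellers receive.
Demand in terms of Ps becomes Qd = 533.4 − 0.6(Ps − 28) = 550.2 - 0.6Ps. Setting this equal to supply: 550.2 - 0.6Ps = -49 + 5Ps, so Ps = 107.
Buyers pay Pb = 107 − 28 = 79; Q' = -49 + 5·107 = 486.
Government outlay = subsidy × quantity = 28 × 486 = 13608.

Government cost = $13608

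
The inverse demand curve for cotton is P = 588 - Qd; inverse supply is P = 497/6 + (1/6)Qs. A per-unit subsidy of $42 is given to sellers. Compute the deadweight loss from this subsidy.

Pre-subsidy: 588 - Q = 497/6 + (1/6)Q gives Q* = 433 and P* = 155.
With the subsidy, sellers receive Ps = Pb + 42 for each unit, where Pb is the price buyers pay.
On the curves, Pb = 588 - Q and Ps = 497/6 + (1/6)Q; the wedge Ps − Pb = 42 gives 497/6 + (1/6)Q − (588 - Q) = 42, so Q' = 469.
Then Pb = 588 − 1·469 = 119 and Ps = 497/6 + (1/6)·469 = 161.
The subsidy expands output by 469 − 433 = 36 past the efficient level; on those units the gap between marginal cost and willingness to pay runs from 0 up to 42.
DWL = ½ × 42 × 36 = 756.

Deadweight loss = $756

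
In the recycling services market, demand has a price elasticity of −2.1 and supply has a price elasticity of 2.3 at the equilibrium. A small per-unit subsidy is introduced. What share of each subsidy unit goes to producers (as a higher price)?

Producer share = 21/44

For a small subsidy around the equilibrium, the benefit split depends on the relative slopes, which at a point are proportional to the elasticities.
Buyer share = εs/(εs + |εd|) = 2.3/(2.3 + 2.1) = 23/44; seller share = |εd|/(εs + |εd|) = 21/44.
So producers capture 21/44 of the subsidy.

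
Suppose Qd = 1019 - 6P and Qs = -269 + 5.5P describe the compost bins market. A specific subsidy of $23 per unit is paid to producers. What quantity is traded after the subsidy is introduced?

Pre-subsidy: 1019 - 6P = -269 + 5.5P gives P* = 112, Q* = 347.
With the subsidy, sellers receive Ps = Pb + 23 for each unit, where Pb is the price buyers pay.
Supply in terms of Pb becomes Qs = -269 + 5.5(Pb + 23) = -142.5 + 5.5Pb. Setting this equal to demand: 1019 - 6Pb = -142.5 + 5.5Pb, so Pb = 101.
Sellers receive Ps = 101 + 23 = 124; Q' = 1019 − 6·101 = 413.

Q' = 413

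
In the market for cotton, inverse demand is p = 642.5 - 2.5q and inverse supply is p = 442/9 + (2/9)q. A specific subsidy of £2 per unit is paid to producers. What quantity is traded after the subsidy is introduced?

Pre-subsidy: 642.5 - 2.5q = 442/9 + (2/9)q gives q* = 10681/49 and p* = 4780/49.
With the subsidy, sellers receive ps = pb + 2 for each unit, where pb is the price buyers pay.
On the curves, pb = 642.5 - 2.5q and ps = 442/9 + (2/9)q; the wedge ps − pb = 2 gives 442/9 + (2/9)q − (642.5 - 2.5q) = 2, so q' = 1531/7.
Then pb = 642.5 − 2.5·(1531/7) = 670/7 and ps = 442/9 + (2/9)·(1531/7) = 684/7.

q' = 1531/7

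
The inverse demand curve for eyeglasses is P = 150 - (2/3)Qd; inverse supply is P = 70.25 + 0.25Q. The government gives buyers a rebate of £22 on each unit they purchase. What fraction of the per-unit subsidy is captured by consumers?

Consumer share = 8/11

Pre-subsidy: 150 - (2/3)Q = 70.25 + 0.25Q gives Q* = 87 and P* = 92.
With the rebate, buyers effectively pay Pb = Ps − 22, where Ps is the price sellers receive.
On the curves, Pb = 150 - (2/3)Q and Ps = 70.25 + 0.25Q; the wedge Ps − Pb = 22 gives 70.25 + 0.25Q − (150 - (2/3)Q) = 22, so Q' = 111.
Then Pb = 150 − (2/3)·111 = 76 and Ps = 70.25 + 0.25·111 = 98.
Buyers' price falls by P* − Pb = 92 − 76 = 16; sellers' price rises by Ps − P* = 98 − 92 = 6.
So consumers capture 16/22 = 8/11 of each unit of subsidy.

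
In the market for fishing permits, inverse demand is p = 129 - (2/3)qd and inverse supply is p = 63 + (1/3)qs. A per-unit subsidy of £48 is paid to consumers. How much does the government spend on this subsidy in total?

Pre-subsidy: 129 - (2/3)q = 63 + (1/3)q gives q* = 66 and p* = 85.
With the rebate, buyers effectively pay pb = ps − 48, where ps is the price sellers receive.
On the curves, pb = 129 - (2/3)q and ps = 63 + (1/3)q; the wedge ps − pb = 48 gives 63 + (1/3)q − (129 - (2/3)q) = 48, so q' = 114.
Then pb = 129 − (2/3)·114 = 53 and ps = 63 + (1/3)·114 = 101.
Government outlay = subsidy × quantity = 48 × 114 = 5472.

Government cost = £5472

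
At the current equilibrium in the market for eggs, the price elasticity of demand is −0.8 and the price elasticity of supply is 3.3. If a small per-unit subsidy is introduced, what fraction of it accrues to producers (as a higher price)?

Producer share = 8/41

For a small subsidy around the equilibrium, the benefit split depends on the relative slopes, which at a point are proportional to the elasticities.
Buyer share = εs/(εs + |εd|) = 3.3/(3.3 + 0.8) = 33/41; seller share = |εd|/(εs + |εd|) = 8/41.
So producers capture 8/41 of the subsidy.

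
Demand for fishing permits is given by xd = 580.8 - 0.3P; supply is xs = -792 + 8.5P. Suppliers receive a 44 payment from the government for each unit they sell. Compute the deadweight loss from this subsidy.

Deadweight loss = 280.5

Pre-subsidy: 580.8 - 0.3P = -792 + 8.5P gives P* = 156, x* = 534.
With the subsidy, sellers receive Ps = Pb + 44 for each unit, where Pb is the price buyers pay.
Supply in terms of Pb becomes xs = -792 + 8.5(Pb + 44) = -418 + 8.5Pb. Setting this equal to demand: 580.8 - 0.3Pb = -418 + 8.5Pb, so Pb = 113.5.
Sellers receive Ps = 113.5 + 44 = 157.5; x' = 580.8 − 0.3·113.5 = 546.75.
The subsidy expands output by 546.75 − 534 = 12.75 past the efficient level; on those units the gap between marginal cost and willingness to pay runs from 0 up to 44.
DWL = ½ × 44 × 12.75 = 280.5.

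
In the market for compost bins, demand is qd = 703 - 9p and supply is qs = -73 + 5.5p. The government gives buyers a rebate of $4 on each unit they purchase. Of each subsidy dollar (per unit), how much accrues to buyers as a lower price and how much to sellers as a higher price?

Buyers gain 44/29 per unit; sellers gain 72/29 per unit

Pre-subsidy: 703 - 9p = -73 + 5.5p gives p* = 1552/29, q* = 6419/29.
With the rebate, buyers effectively pay pb = ps − 4, where ps is the price sellers receive.
Demand in terms of ps becomes qd = 703 − 9(ps − 4) = 739 - 9ps. Setting this equal to supply: 739 - 9ps = -73 + 5.5ps, so ps = 56.
Buyers pay pb = 56 − 4 = 52; q' = -73 + 5.5·56 = 235.
Buyers' price falls by p* − pb = 1552/29 − 52 = 44/29; sellers' price rises by ps − p* = 56 − 1552/29 = 72/29.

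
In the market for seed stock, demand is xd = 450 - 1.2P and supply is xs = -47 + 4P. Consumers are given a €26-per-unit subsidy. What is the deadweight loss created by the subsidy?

Deadweight loss = €312

Pre-subsidy: 450 - 1.2P = -47 + 4P gives P* = 2485/26, x* = 4359/13.
With the rebate, buyers effectively pay Pb = Ps − 26, where Ps is the price sellers receive.
Demand in terms of Ps becomes xd = 450 − 1.2(Ps − 26) = 481.2 - 1.2Ps. Setting this equal to supply: 481.2 - 1.2Ps = -47 + 4Ps, so Ps = 2641/26.
Buyers pay Pb = 2641/26 − 26 = 1965/26; x' = -47 + 4·(2641/26) = 4671/13.
The subsidy expands output by 4671/13 − 4359/13 = 24 past the efficient level; on those units the gap between marginal cost and willingness to pay runs from 0 up to 26.
DWL = ½ × 26 × 24 = 312.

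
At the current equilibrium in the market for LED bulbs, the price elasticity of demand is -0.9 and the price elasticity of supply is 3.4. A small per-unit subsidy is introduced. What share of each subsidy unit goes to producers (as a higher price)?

For a small subsidy around the equilibrium, the benefit split depends on the relative slopes, which at a point are proportional to the elasticities.
Buyer share = εs/(εs + |εd|) = 3.4/(3.4 + 0.9) = 34/43; seller share = |εd|/(εs + |εd|) = 9/43.
So producers capture 9/43 of the subsidy.

Producer share = 9/43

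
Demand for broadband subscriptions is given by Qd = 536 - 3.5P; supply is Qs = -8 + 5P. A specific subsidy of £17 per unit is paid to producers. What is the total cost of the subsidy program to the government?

Pre-subsidy: 536 - 3.5P = -8 + 5P gives P* = 64, Q* = 312.
With the subsidy, sellers receive Ps = Pb + 17 for each unit, where Pb is the price buyers pay.
Supply in terms of Pb becomes Qs = -8 + 5(Pb + 17) = 77 + 5Pb. Setting this equal to demand: 536 - 3.5Pb = 77 + 5Pb, so Pb = 54.
Sellers receive Ps = 54 + 17 = 71; Q' = 536 − 3.5·54 = 347.
Government outlay = subsidy × quantity = 17 × 347 = 5899.

Government cost = £5899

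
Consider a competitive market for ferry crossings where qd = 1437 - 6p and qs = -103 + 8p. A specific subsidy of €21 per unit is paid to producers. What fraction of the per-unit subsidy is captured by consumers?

Pre-subsidy: 1437 - 6p = -103 + 8p gives p* = 110, q* = 777.
With the subsidy, sellers receive ps = pb + 21 for each unit, where pb is the price buyers pay.
Supply in terms of pb becomes qs = -103 + 8(pb + 21) = 65 + 8pb. Setting this equal to demand: 1437 - 6pb = 65 + 8pb, so pb = 98.
Sellers receive ps = 98 + 21 = 119; q' = 1437 − 6·98 = 849.
Buyers' price falls by p* − pb = 110 − 98 = 12; sellers' price rises by ps − p* = 119 − 110 = 9.
So consumers capture 12/21 = 4/7 of each unit of subsidy.

Consumer share = 4/7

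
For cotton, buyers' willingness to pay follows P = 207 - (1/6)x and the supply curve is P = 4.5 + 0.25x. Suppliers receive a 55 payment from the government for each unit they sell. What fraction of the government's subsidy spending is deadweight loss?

Pre-subsidy: 207 - (1/6)x = 4.5 + 0.25x gives x* = 486 and P* = 126.
With the subsidy, sellers receive Ps = Pb + 55 for each unit, where Pb is the price buyers pay.
On the curves, Pb = 207 - (1/6)x and Ps = 4.5 + 0.25x; the wedge Ps − Pb = 55 gives 4.5 + 0.25x − (207 - (1/6)x) = 55, so x' = 618.
Then Pb = 207 − (1/6)·618 = 104 and Ps = 4.5 + 0.25·618 = 159.
ΔCS = ½(486 + 618)(126 − 104) = 12144; ΔPS = ½(486 + 618)(159 − 126) = 18216.
Government spending = 55 × 618 = 33990.
DWL = ½ × 55 × (618 − 486) = 3630; fraction = 3630 / 33990 = 11/103.

DWL / government spending = 11/103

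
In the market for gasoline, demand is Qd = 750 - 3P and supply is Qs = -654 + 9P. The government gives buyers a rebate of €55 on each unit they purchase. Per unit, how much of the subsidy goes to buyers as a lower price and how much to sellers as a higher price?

Pre-subsidy: 750 - 3P = -654 + 9P gives P* = 117, Q* = 399.
With the rebate, buyers effectively pay Pb = Ps − 55, where Ps is the price sellers receive.
Demand in terms of Ps becomes Qd = 750 − 3(Ps − 55) = 915 - 3Ps. Setting this equal to supply: 915 - 3Ps = -654 + 9Ps, so Ps = 130.75.
Buyers pay Pb = 130.75 − 55 = 75.75; Q' = -654 + 9·130.75 = 522.75.
Buyers' price falls by P* − Pb = 117 − 75.75 = 41.25; sellers' price rises by Ps − P* = 130.75 − 117 = 13.75.

Buyers gain €41.25 per unit; sellers gain €13.75 per unit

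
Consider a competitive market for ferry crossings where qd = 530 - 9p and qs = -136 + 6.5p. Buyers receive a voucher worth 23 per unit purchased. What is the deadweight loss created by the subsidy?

Pre-subsidy: 530 - 9p = -136 + 6.5p gives p* = 1332/31, q* = 4442/31.
With the rebate, buyers effectively pay pb = ps − 23, where ps is the price sellers receive.
Demand in terms of ps becomes qd = 530 − 9(ps − 23) = 737 - 9ps. Setting this equal to supply: 737 - 9ps = -136 + 6.5ps, so ps = 1746/31.
Buyers pay pb = 1746/31 − 23 = 1033/31; q' = -136 + 6.5·(1746/31) = 7133/31.
The subsidy expands output by 7133/31 − 4442/31 = 2691/31 past the efficient level; on those units the gap between marginal cost and willingness to pay runs from 0 up to 23.
DWL = ½ × 23 × 2691/31 = 61893/62.

Deadweight loss = 61893/62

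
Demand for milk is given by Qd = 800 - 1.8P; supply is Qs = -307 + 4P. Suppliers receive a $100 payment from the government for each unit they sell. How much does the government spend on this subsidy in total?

Government cost = 1683700/29

Pre-subsidy: 800 - 1.8P = -307 + 4P gives P* = 5535/29, Q* = 13237/29.
With the subsidy, sellers receive Ps = Pb + 100 for each unit, where Pb is the price buyers pay.
Supply in terms of Pb becomes Qs = -307 + 4(Pb + 100) = 93 + 4Pb. Setting this equal to demand: 800 - 1.8Pb = 93 + 4Pb, so Pb = 3535/29.
Sellers receive Ps = 3535/29 + 100 = 6435/29; Q' = 800 − 1.8·(3535/29) = 16837/29.
Government outlay = subsidy × quantity = 100 × 16837/29 = 1683700/29.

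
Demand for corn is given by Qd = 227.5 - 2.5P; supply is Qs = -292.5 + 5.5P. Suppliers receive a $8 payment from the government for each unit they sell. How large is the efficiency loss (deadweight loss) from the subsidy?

Pre-subsidy: 227.5 - 2.5P = -292.5 + 5.5P gives P* = 65, Q* = 65.
With the subsidy, sellers receive Ps = Pb + 8 for each unit, where Pb is the price buyers pay.
Supply in terms of Pb becomes Qs = -292.5 + 5.5(Pb + 8) = -248.5 + 5.5Pb. Setting this equal to demand: 227.5 - 2.5Pb = -248.5 + 5.5Pb, so Pb = 59.5.
Sellers receive Ps = 59.5 + 8 = 67.5; Q' = 227.5 − 2.5·59.5 = 78.75.
The subsidy expands output by 78.75 − 65 = 13.75 past the efficient level; on those units the gap between marginal cost and willingness to pay runs from 0 up to 8.
DWL = ½ × 8 × 13.75 = 55.

Deadweight loss = $55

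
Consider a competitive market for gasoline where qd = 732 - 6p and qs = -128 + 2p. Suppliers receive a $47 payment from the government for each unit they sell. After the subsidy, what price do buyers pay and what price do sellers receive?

Buyers pay $95.75; sellers receive $142.75

Pre-subsidy: 732 - 6p = -128 + 2p gives p* = 107.5, q* = 87.
With the subsidy, sellers receive ps = pb + 47 for each unit, where pb is the price buyers pay.
Supply in terms of pb becomes qs = -128 + 2(pb + 47) = -34 + 2pb. Setting this equal to demand: 732 - 6pb = -34 + 2pb, so pb = 95.75.
Sellers receive ps = 95.75 + 47 = 142.75; q' = 732 − 6·95.75 = 157.5.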